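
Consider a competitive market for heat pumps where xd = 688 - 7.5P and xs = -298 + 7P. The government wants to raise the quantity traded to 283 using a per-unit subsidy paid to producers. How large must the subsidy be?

Required subsidy s = 29 per unit

At x = 283, invert demand for the buyer price: Pb = (688 − 283)/7.5 = 54; invert supply for the seller price: Ps = (283 − (-298))/7 = 83.
The subsidy must fill the gap: s = Ps − Pb = 83 − 54 = 29.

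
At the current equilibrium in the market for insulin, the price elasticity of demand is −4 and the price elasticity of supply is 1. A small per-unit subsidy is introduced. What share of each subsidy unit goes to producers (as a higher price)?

For a small subsidy around the equilibrium, the benefit split depends on the relative slopes, which at a point are proportional to the elasticities.
Buyer share = εs/(εs + |εd|) = 1/(1 + 4) = 0.2; seller share = |εd|/(εs + |εd|) = 0.8.
So producers capture 0.8 of the subsidy.

Producer share = 0.8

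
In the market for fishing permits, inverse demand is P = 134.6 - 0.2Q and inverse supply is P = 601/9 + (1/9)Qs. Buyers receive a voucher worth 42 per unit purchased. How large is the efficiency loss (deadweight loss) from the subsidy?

Deadweight loss = 2835

Pre-subsidy: 134.6 - 0.2Q = 601/9 + (1/9)Q gives Q* = 218 and P* = 91.
With the rebate, buyers effectively pay Pb = Ps − 42, where Ps is the price sellers receive.
On the curves, Pb = 134.6 - 0.2Q and Ps = 601/9 + (1/9)Q; the wedge Ps − Pb = 42 gives 601/9 + (1/9)Q − (134.6 - 0.2Q) = 42, so Q' = 353.
Then Pb = 134.6 − 0.2·353 = 64 and Ps = 601/9 + (1/9)·353 = 106.
The subsidy expands output by 353 − 218 = 135 past the efficient level; on those units the gap between marginal cost and willingness to pay runs from 0 up to 42.
DWL = ½ × 42 × 135 = 2835.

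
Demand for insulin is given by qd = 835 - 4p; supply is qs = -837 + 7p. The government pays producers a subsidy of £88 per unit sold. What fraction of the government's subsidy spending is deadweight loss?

DWL / government spending = 112/451

Pre-subsidy: 835 - 4p = -837 + 7p gives p* = 152, q* = 227.
With the subsidy, sellers receive ps = pb + 88 for each unit, where pb is the price buyers pay.
Supply in terms of pb becomes qs = -837 + 7(pb + 88) = -221 + 7pb. Setting this equal to demand: 835 - 4pb = -221 + 7pb, so pb = 96.
Sellers receive ps = 96 + 88 = 184; q' = 835 − 4·96 = 451.
ΔCS = ½(227 + 451)(152 − 96) = 18984; ΔPS = ½(227 + 451)(184 − 152) = 10848.
Government spending = 88 × 451 = 39688.
DWL = ½ × 88 × (451 − 227) = 9856; fraction = 9856 / 39688 = 112/451.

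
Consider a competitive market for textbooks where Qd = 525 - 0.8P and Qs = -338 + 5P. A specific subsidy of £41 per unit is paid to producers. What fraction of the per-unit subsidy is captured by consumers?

Consumer share = 25/29

Pre-subsidy: 525 - 0.8P = -338 + 5P gives P* = 4315/29, Q* = 11773/29.
With the subsidy, sellers receive Ps = Pb + 41 for each unit, where Pb is the price buyers pay.
Supply in terms of Pb becomes Qs = -338 + 5(Pb + 41) = -133 + 5Pb. Setting this equal to demand: 525 - 0.8Pb = -133 + 5Pb, so Pb = 3290/29.
Sellers receive Ps = 3290/29 + 41 = 4479/29; Q' = 525 − 0.8·(3290/29) = 12593/29.
Buyers' price falls by P* − Pb = 4315/29 − 3290/29 = 1025/29; sellers' price rises by Ps − P* = 4479/29 − 4315/29 = 164/29.
So consumers capture (1025/29)/41 = 25/29 of each unit of subsidy.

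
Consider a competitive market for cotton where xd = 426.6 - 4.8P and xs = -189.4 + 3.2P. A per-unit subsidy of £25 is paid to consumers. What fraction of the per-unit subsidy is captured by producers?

Pre-subsidy: 426.6 - 4.8P = -189.4 + 3.2P gives P* = 77, x* = 57.
With the rebate, buyers effectively pay Pb = Ps − 25, where Ps is the price sellers receive.
Demand in terms of Ps becomes xd = 426.6 − 4.8(Ps − 25) = 546.6 - 4.8Ps. Setting this equal to supply: 546.6 - 4.8Ps = -189.4 + 3.2Ps, so Ps = 92.
Buyers pay Pb = 92 − 25 = 67; x' = -189.4 + 3.2·92 = 105.
Buyers' price falls by P* − Pb = 77 − 67 = 10; sellers' price rises by Ps − P* = 92 − 77 = 15.
So producers capture 15/25 = 0.6 of each unit of subsidy.

Producer share = 0.6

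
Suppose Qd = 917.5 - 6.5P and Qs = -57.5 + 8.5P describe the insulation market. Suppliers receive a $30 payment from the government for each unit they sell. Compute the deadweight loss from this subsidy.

Pre-subsidy: 917.5 - 6.5P = -57.5 + 8.5P gives P* = 65, Q* = 495.
With the subsidy, sellers receive Ps = Pb + 30 for each unit, where Pb is the price buyers pay.
Supply in terms of Pb becomes Qs = -57.5 + 8.5(Pb + 30) = 197.5 + 8.5Pb. Setting this equal to demand: 917.5 - 6.5Pb = 197.5 + 8.5Pb, so Pb = 48.
Sellers receive Ps = 48 + 30 = 78; Q' = 917.5 − 6.5·48 = 605.5.
The subsidy expands output by 605.5 − 495 = 110.5 past the efficient level; on those units the gap between marginal cost and willingness to pay runs from 0 up to 30.
DWL = ½ × 30 × 110.5 = 1657.5.

Deadweight loss = $1657.5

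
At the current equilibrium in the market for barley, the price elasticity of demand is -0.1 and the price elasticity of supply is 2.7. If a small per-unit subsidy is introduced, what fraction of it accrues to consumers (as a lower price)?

For a small subsidy around the equilibrium, the benefit split depends on the relative slopes, which at a point are proportional to the elasticities.
Buyer share = εs/(εs + |εd|) = 2.7/(2.7 + 0.1) = 27/28; seller share = |εd|/(εs + |εd|) = 1/28.

Consumer share = 27/28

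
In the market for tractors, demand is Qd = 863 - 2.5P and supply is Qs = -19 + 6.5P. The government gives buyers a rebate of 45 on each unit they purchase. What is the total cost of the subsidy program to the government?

Government cost = 31466.25

Pre-subsidy: 863 - 2.5P = -19 + 6.5P gives P* = 98, Q* = 618.
With the rebate, buyers effectively pay Pb = Ps − 45, where Ps is the price sellers receive.
Demand in terms of Ps becomes Qd = 863 − 2.5(Ps − 45) = 975.5 - 2.5Ps. Setting this equal to supply: 975.5 - 2.5Ps = -19 + 6.5Ps, so Ps = 110.5.
Buyers pay Pb = 110.5 − 45 = 65.5; Q' = -19 + 6.5·110.5 = 699.25.
Government outlay = subsidy × quantity = 45 × 699.25 = 31466.25.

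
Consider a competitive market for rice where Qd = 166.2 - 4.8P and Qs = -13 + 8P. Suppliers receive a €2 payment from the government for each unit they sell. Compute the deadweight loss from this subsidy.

Pre-subsidy: 166.2 - 4.8P = -13 + 8P gives P* = 14, Q* = 99.
With the subsidy, sellers receive Ps = Pb + 2 for each unit, where Pb is the price buyers pay.
Supply in terms of Pb becomes Qs = -13 + 8(Pb + 2) = 3 + 8Pb. Setting this equal to demand: 166.2 - 4.8Pb = 3 + 8Pb, so Pb = 12.75.
Sellers receive Ps = 12.75 + 2 = 14.75; Q' = 166.2 − 4.8·12.75 = 105.
The subsidy expands output by 105 − 99 = 6 past the efficient level; on those units the gap between marginal cost and willingness to pay runs from 0 up to 2.
DWL = ½ × 2 × 6 = 6.

Deadweight loss = €6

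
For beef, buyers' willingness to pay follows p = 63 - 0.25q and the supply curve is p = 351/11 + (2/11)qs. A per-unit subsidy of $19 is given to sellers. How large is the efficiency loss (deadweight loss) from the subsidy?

Deadweight loss = $418

Pre-subsidy: 63 - 0.25q = 351/11 + (2/11)q gives q* = 72 and p* = 45.
With the subsidy, sellers receive ps = pb + 19 for each unit, where pb is the price buyers pay.
On the curves, pb = 63 - 0.25q and ps = 351/11 + (2/11)q; the wedge ps − pb = 19 gives 351/11 + (2/11)q − (63 - 0.25q) = 19, so q' = 116.
Then pb = 63 − 0.25·116 = 34 and ps = 351/11 + (2/11)·116 = 53.
The subsidy expands output by 116 − 72 = 44 past the efficient level; on those units the gap between marginal cost and willingness to pay runs from 0 up to 19.
DWL = ½ × 19 × 44 = 418.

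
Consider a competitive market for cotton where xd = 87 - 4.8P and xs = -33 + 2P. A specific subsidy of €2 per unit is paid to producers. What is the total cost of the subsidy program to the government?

Pre-subsidy: 87 - 4.8P = -33 + 2P gives P* = 300/17, x* = 39/17.
With the subsidy, sellers receive Ps = Pb + 2 for each unit, where Pb is the price buyers pay.
Supply in terms of Pb becomes xs = -33 + 2(Pb + 2) = -29 + 2Pb. Setting this equal to demand: 87 - 4.8Pb = -29 + 2Pb, so Pb = 290/17.
Sellers receive Ps = 290/17 + 2 = 324/17; x' = 87 − 4.8·(290/17) = 87/17.
Government outlay = subsidy × quantity = 2 × 87/17 = 174/17.

Government cost = 174/17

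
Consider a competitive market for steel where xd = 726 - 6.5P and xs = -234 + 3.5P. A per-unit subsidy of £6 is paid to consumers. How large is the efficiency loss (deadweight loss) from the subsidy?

Deadweight loss = £40.95

Pre-subsidy: 726 - 6.5P = -234 + 3.5P gives P* = 96, x* = 102.
With the rebate, buyers effectively pay Pb = Ps − 6, where Ps is the price sellers receive.
Demand in terms of Ps becomes xd = 726 − 6.5(Ps − 6) = 765 - 6.5Ps. Setting this equal to supply: 765 - 6.5Ps = -234 + 3.5Ps, so Ps = 99.9.
Buyers pay Pb = 99.9 − 6 = 93.9; x' = -234 + 3.5·99.9 = 115.65.
The subsidy expands output by 115.65 − 102 = 13.65 past the efficient level; on those units the gap between marginal cost and willingness to pay runs from 0 up to 6.
DWL = ½ × 6 × 13.65 = 40.95.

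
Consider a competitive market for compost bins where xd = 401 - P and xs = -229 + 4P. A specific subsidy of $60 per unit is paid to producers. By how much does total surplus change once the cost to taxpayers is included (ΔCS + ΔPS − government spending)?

Net change in total surplus = -$1440

Pre-subsidy: 401 - P = -229 + 4P gives P* = 126, x* = 275.
With the subsidy, sellers receive Ps = Pb + 60 for each unit, where Pb is the price buyers pay.
Supply in terms of Pb becomes xs = -229 + 4(Pb + 60) = 11 + 4Pb. Setting this equal to demand: 401 - Pb = 11 + 4Pb, so Pb = 78.
Sellers receive Ps = 78 + 60 = 138; x' = 401 − 1·78 = 323.
ΔCS = ½(275 + 323)(126 − 78) = 14352; ΔPS = ½(275 + 323)(138 − 126) = 3588.
Government spending = 60 × 323 = 19380.
Net change = 14352 + 3588 − 19380 = -1440. The loss equals the DWL triangle ½·60·48.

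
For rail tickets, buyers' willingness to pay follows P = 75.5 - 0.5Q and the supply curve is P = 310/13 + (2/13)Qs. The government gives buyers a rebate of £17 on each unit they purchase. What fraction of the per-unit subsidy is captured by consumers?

Consumer share = 13/17

Pre-subsidy: 75.5 - 0.5Q = 310/13 + (2/13)Q gives Q* = 79 and P* = 36.
With the rebate, buyers effectively pay Pb = Ps − 17, where Ps is the price sellers receive.
On the curves, Pb = 75.5 - 0.5Q and Ps = 310/13 + (2/13)Q; the wedge Ps − Pb = 17 gives 310/13 + (2/13)Q − (75.5 - 0.5Q) = 17, so Q' = 105.
Then Pb = 75.5 − 0.5·105 = 23 and Ps = 310/13 + (2/13)·105 = 40.
Buyers' price falls by P* − Pb = 36 − 23 = 13; sellers' price rises by Ps − P* = 40 − 36 = 4.
So consumers capture 13/17 = 13/17 of each unit of subsidy.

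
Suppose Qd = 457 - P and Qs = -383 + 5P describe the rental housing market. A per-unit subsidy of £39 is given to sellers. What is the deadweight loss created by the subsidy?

Deadweight loss = £633.75

Pre-subsidy: 457 - P = -383 + 5P gives P* = 140, Q* = 317.
With the subsidy, sellers receive Ps = Pb + 39 for each unit, where Pb is the price buyers pay.
Supply in terms of Pb becomes Qs = -383 + 5(Pb + 39) = -188 + 5Pb. Setting this equal to demand: 457 - Pb = -188 + 5Pb, so Pb = 107.5.
Sellers receive Ps = 107.5 + 39 = 146.5; Q' = 457 − 1·107.5 = 349.5.
The subsidy expands output by 349.5 − 317 = 32.5 past the efficient level; on those units the gap between marginal cost and willingness to pay runs from 0 up to 39.
DWL = ½ × 39 × 32.5 = 633.75.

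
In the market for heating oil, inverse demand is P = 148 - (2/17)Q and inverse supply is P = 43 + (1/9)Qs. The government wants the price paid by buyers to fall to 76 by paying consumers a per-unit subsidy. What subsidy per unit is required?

Required subsidy s = 35 per unit

At a buyer price of 76, quantity demanded is 1258 − 8.5·76 = 612.
Sellers supply 612 only when they receive Ps = 43 + (1/9)·612 = 111.
s = Ps − Pb = 111 − 76 = 35.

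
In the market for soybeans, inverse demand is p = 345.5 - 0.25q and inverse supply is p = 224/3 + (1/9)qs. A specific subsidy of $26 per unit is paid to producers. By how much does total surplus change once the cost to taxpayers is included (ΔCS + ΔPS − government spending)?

Pre-subsidy: 345.5 - 0.25q = 224/3 + (1/9)q gives q* = 750 and p* = 158.
With the subsidy, sellers receive ps = pb + 26 for each unit, where pb is the price buyers pay.
On the curves, pb = 345.5 - 0.25q and ps = 224/3 + (1/9)q; the wedge ps − pb = 26 gives 224/3 + (1/9)q − (345.5 - 0.25q) = 26, so q' = 822.
Then pb = 345.5 − 0.25·822 = 140 and ps = 224/3 + (1/9)·822 = 166.
ΔCS = ½(750 + 822)(158 − 140) = 14148; ΔPS = ½(750 + 822)(166 − 158) = 6288.
Government spending = 26 × 822 = 21372.
Net change = 14148 + 6288 − 21372 = -936. The loss equals the DWL triangle ½·26·72.

Net change in total surplus = -$936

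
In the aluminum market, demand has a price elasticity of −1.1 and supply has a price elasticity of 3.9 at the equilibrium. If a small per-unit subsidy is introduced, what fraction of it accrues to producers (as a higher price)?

Producer share = 0.22

For a small subsidy around the equilibrium, the benefit split depends on the relative slopes, which at a point are proportional to the elasticities.
Buyer share = εs/(εs + |εd|) = 3.9/(3.9 + 1.1) = 0.78; seller share = |εd|/(εs + |εd|) = 0.22.
So producers capture 0.22 of the subsidy.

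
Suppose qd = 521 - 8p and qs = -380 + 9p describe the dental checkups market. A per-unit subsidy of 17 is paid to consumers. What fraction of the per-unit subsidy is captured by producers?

Pre-subsidy: 521 - 8p = -380 + 9p gives p* = 53, q* = 97.
With the rebate, buyers effectively pay pb = ps − 17, where ps is the price sellers receive.
Demand in terms of ps becomes qd = 521 − 8(ps − 17) = 657 - 8ps. Setting this equal to supply: 657 - 8ps = -380 + 9ps, so ps = 61.
Buyers pay pb = 61 − 17 = 44; q' = -380 + 9·61 = 169.
Buyers' price falls by p* − pb = 53 − 44 = 9; sellers' price rises by ps − p* = 61 − 53 = 8.
So producers capture 8/17 = 8/17 of each unit of subsidy.

Producer share = 8/17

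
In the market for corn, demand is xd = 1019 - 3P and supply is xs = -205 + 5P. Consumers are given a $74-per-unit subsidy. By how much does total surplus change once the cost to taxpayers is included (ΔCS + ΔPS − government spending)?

Net change in total surplus = -$5133.75

Pre-subsidy: 1019 - 3P = -205 + 5P gives P* = 153, x* = 560.
With the rebate, buyers effectively pay Pb = Ps − 74, where Ps is the price sellers receive.
Demand in terms of Ps becomes xd = 1019 − 3(Ps − 74) = 1241 - 3Ps. Setting this equal to supply: 1241 - 3Ps = -205 + 5Ps, so Ps = 180.75.
Buyers pay Pb = 180.75 − 74 = 106.75; x' = -205 + 5·180.75 = 698.75.
ΔCS = ½(560 + 698.75)(153 − 106.75) = 29108.59375; ΔPS = ½(560 + 698.75)(180.75 − 153) = 17465.15625.
Government spending = 74 × 698.75 = 51707.5.
Net change = 29108.59375 + 17465.15625 − 51707.5 = -5133.75. The loss equals the DWL triangle ½·74·138.75.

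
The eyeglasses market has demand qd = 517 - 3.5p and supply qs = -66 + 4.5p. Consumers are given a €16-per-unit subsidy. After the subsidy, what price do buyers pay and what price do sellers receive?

Buyers pay €63.875; sellers receive €79.875

Pre-subsidy: 517 - 3.5p = -66 + 4.5p gives p* = 72.875, q* = 261.9375.
With the rebate, buyers effectively pay pb = ps − 16, where ps is the price sellers receive.
Demand in terms of ps becomes qd = 517 − 3.5(ps − 16) = 573 - 3.5ps. Setting this equal to supply: 573 - 3.5ps = -66 + 4.5ps, so ps = 79.875.
Buyers pay pb = 79.875 − 16 = 63.875; q' = -66 + 4.5·79.875 = 293.4375.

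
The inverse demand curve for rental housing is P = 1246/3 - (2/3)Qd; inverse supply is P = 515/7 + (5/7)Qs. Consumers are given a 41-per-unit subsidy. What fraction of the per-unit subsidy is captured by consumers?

Consumer share = 14/29

Pre-subsidy: 1246/3 - (2/3)Q = 515/7 + (5/7)Q gives Q* = 7177/29 and P* = 7260/29.
With the rebate, buyers effectively pay Pb = Ps − 41, where Ps is the price sellers receive.
On the curves, Pb = 1246/3 - (2/3)Q and Ps = 515/7 + (5/7)Q; the wedge Ps − Pb = 41 gives 515/7 + (5/7)Q − (1246/3 - (2/3)Q) = 41, so Q' = 8038/29.
Then Pb = 1246/3 − (2/3)·(8038/29) = 6686/29 and Ps = 515/7 + (5/7)·(8038/29) = 7875/29.
Buyers' price falls by P* − Pb = 7260/29 − 6686/29 = 574/29; sellers' price rises by Ps − P* = 7875/29 − 7260/29 = 615/29.
So consumers capture (574/29)/41 = 14/29 of each unit of subsidy.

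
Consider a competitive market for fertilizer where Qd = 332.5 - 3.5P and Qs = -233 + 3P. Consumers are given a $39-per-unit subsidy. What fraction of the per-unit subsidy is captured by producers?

Producer share = 7/13

Pre-subsidy: 332.5 - 3.5P = -233 + 3P gives P* = 87, Q* = 28.
With the rebate, buyers effectively pay Pb = Ps − 39, where Ps is the price sellers receive.
Demand in terms of Ps becomes Qd = 332.5 − 3.5(Ps − 39) = 469 - 3.5Ps. Setting this equal to supply: 469 - 3.5Ps = -233 + 3Ps, so Ps = 108.
Buyers pay Pb = 108 − 39 = 69; Q' = -233 + 3·108 = 91.
Buyers' price falls by P* − Pb = 87 − 69 = 18; sellers' price rises by Ps − P* = 108 − 87 = 21.
So producers capture 21/39 = 7/13 of each unit of subsidy.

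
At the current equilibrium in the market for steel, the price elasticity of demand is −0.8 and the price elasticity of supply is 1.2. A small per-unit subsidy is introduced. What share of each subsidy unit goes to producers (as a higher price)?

Producer share = 0.4

For a small subsidy around the equilibrium, the benefit split depends on the relative slopes, which at a point are proportional to the elasticities.
Buyer share = εs/(εs + |εd|) = 1.2/(1.2 + 0.8) = 0.6; seller share = |εd|/(εs + |εd|) = 0.4.
So producers capture 0.4 of the subsidy.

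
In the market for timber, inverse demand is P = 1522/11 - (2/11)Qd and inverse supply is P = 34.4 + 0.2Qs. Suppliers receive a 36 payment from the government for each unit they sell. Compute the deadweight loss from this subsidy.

Pre-subsidy: 1522/11 - (2/11)Q = 34.4 + 0.2Q gives Q* = 1906/7 and P* = 622/7.
With the subsidy, sellers receive Ps = Pb + 36 for each unit, where Pb is the price buyers pay.
On the curves, Pb = 1522/11 - (2/11)Q and Ps = 34.4 + 0.2Q; the wedge Ps − Pb = 36 gives 34.4 + 0.2Q − (1522/11 - (2/11)Q) = 36, so Q' = 2566/7.
Then Pb = 1522/11 − (2/11)·(2566/7) = 502/7 and Ps = 34.4 + 0.2·(2566/7) = 754/7.
The subsidy expands output by 2566/7 − 1906/7 = 660/7 past the efficient level; on those units the gap between marginal cost and willingness to pay runs from 0 up to 36.
DWL = ½ × 36 × 660/7 = 11880/7.

Deadweight loss = 11880/7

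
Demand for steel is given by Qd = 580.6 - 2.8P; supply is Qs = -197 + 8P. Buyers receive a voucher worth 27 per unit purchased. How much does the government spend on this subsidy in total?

Pre-subsidy: 580.6 - 2.8P = -197 + 8P gives P* = 72, Q* = 379.
With the rebate, buyers effectively pay Pb = Ps − 27, where Ps is the price sellers receive.
Demand in terms of Ps becomes Qd = 580.6 − 2.8(Ps − 27) = 656.2 - 2.8Ps. Setting this equal to supply: 656.2 - 2.8Ps = -197 + 8Ps, so Ps = 79.
Buyers pay Pb = 79 − 27 = 52; Q' = -197 + 8·79 = 435.
Government outlay = subsidy × quantity = 27 × 435 = 11745.

Government cost = 11745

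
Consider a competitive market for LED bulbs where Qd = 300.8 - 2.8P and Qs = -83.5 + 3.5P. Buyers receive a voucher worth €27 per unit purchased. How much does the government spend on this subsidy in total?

Government cost = €4644

Pre-subsidy: 300.8 - 2.8P = -83.5 + 3.5P gives P* = 61, Q* = 130.
With the rebate, buyers effectively pay Pb = Ps − 27, where Ps is the price sellers receive.
Demand in terms of Ps becomes Qd = 300.8 − 2.8(Ps − 27) = 376.4 - 2.8Ps. Setting this equal to supply: 376.4 - 2.8Ps = -83.5 + 3.5Ps, so Ps = 73.
Buyers pay Pb = 73 − 27 = 46; Q' = -83.5 + 3.5·73 = 172.
Government outlay = subsidy × quantity = 27 × 172 = 4644.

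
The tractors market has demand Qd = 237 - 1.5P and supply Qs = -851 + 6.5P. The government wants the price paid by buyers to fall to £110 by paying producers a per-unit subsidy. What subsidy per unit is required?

Required subsidy s = £32 per unit

At a buyer price of 110, quantity demanded is 237 − 1.5·110 = 72.
Sellers supply 72 only when they receive Ps with -851 + 6.5·Ps = 72, i.e. Ps = 142.
s = Ps − Pb = 142 − 110 = 32.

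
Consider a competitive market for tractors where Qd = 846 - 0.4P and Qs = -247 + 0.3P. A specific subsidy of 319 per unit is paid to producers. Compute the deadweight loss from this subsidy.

Pre-subsidy: 846 - 0.4P = -247 + 0.3P gives P* = 10930/7, Q* = 1550/7.
With the subsidy, sellers receive Ps = Pb + 319 for each unit, where Pb is the price buyers pay.
Supply in terms of Pb becomes Qs = -247 + 0.3(Pb + 319) = -151.3 + 0.3Pb. Setting this equal to demand: 846 - 0.4Pb = -151.3 + 0.3Pb, so Pb = 9973/7.
Sellers receive Ps = 9973/7 + 319 = 12206/7; Q' = 846 − 0.4·(9973/7) = 9664/35.
The subsidy expands output by 9664/35 − 1550/7 = 1914/35 past the efficient level; on those units the gap between marginal cost and willingness to pay runs from 0 up to 319.
DWL = ½ × 319 × 1914/35 = 305283/35.

Deadweight loss = 305283/35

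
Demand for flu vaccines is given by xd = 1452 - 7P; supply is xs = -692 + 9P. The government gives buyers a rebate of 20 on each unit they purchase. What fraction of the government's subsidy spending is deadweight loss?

Pre-subsidy: 1452 - 7P = -692 + 9P gives P* = 134, x* = 514.
With the rebate, buyers effectively pay Pb = Ps − 20, where Ps is the price sellers receive.
Demand in terms of Ps becomes xd = 1452 − 7(Ps − 20) = 1592 - 7Ps. Setting this equal to supply: 1592 - 7Ps = -692 + 9Ps, so Ps = 142.75.
Buyers pay Pb = 142.75 − 20 = 122.75; x' = -692 + 9·142.75 = 592.75.
ΔCS = ½(514 + 592.75)(134 − 122.75) = 6225.46875; ΔPS = ½(514 + 592.75)(142.75 − 134) = 4842.03125.
Government spending = 20 × 592.75 = 11855.
DWL = ½ × 20 × (592.75 − 514) = 787.5; fraction = 787.5 / 11855 = 315/4742.

DWL / government spending = 315/4742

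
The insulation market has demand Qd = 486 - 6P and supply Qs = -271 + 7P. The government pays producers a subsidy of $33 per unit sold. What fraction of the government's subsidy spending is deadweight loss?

DWL / government spending = 231/1054

Pre-subsidy: 486 - 6P = -271 + 7P gives P* = 757/13, Q* = 1776/13.
With the subsidy, sellers receive Ps = Pb + 33 for each unit, where Pb is the price buyers pay.
Supply in terms of Pb becomes Qs = -271 + 7(Pb + 33) = -40 + 7Pb. Setting this equal to demand: 486 - 6Pb = -40 + 7Pb, so Pb = 526/13.
Sellers receive Ps = 526/13 + 33 = 955/13; Q' = 486 − 6·(526/13) = 3162/13.
ΔCS = ½(1776/13 + 3162/13)(757/13 − 526/13) = 570339/169; ΔPS = ½(1776/13 + 3162/13)(955/13 − 757/13) = 488862/169.
Government spending = 33 × 3162/13 = 104346/13.
DWL = ½ × 33 × (3162/13 − 1776/13) = 22869/13; fraction = (22869/13) / (104346/13) = 231/1054.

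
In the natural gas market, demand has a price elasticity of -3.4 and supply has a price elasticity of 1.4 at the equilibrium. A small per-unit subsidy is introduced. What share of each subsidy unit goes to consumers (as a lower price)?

Consumer share = 7/24

For a small subsidy around the equilibrium, the benefit split depends on the relative slopes, which at a point are proportional to the elasticities.
Buyer share = εs/(εs + |εd|) = 1.4/(1.4 + 3.4) = 7/24; seller share = |εd|/(εs + |εd|) = 17/24.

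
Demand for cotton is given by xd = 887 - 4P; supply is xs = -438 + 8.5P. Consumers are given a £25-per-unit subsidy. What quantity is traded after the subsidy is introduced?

x' = 531

Pre-subsidy: 887 - 4P = -438 + 8.5P gives P* = 106, x* = 463.
With the rebate, buyers effectively pay Pb = Ps − 25, where Ps is the price sellers receive.
Demand in terms of Ps becomes xd = 887 − 4(Ps − 25) = 987 - 4Ps. Setting this equal to supply: 987 - 4Ps = -438 + 8.5Ps, so Ps = 114.
Buyers pay Pb = 114 − 25 = 89; x' = -438 + 8.5·114 = 531.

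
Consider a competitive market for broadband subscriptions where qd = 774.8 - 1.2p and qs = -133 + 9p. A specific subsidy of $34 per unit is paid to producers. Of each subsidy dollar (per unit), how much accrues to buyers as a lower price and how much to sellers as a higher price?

Buyers gain $30 per unit; sellers gain $4 per unit

Pre-subsidy: 774.8 - 1.2p = -133 + 9p gives p* = 89, q* = 668.
With the subsidy, sellers receive ps = pb + 34 for each unit, where pb is the price buyers pay.
Supply in terms of pb becomes qs = -133 + 9(pb + 34) = 173 + 9pb. Setting this equal to demand: 774.8 - 1.2pb = 173 + 9pb, so pb = 59.
Sellers receive ps = 59 + 34 = 93; q' = 774.8 − 1.2·59 = 704.
Buyers' price falls by p* − pb = 89 − 59 = 30; sellers' price rises by ps − p* = 93 − 89 = 4.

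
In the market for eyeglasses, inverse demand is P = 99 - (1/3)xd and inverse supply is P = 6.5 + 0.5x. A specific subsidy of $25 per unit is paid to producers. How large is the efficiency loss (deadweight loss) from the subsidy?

Deadweight loss = $375

Pre-subsidy: 99 - (1/3)x = 6.5 + 0.5x gives x* = 111 and P* = 62.
With the subsidy, sellers receive Ps = Pb + 25 for each unit, where Pb is the price buyers pay.
On the curves, Pb = 99 - (1/3)x and Ps = 6.5 + 0.5x; the wedge Ps − Pb = 25 gives 6.5 + 0.5x − (99 - (1/3)x) = 25, so x' = 141.
Then Pb = 99 − (1/3)·141 = 52 and Ps = 6.5 + 0.5·141 = 77.
The subsidy expands output by 141 − 111 = 30 past the efficient level; on those units the gap between marginal cost and willingness to pay runs from 0 up to 25.
DWL = ½ × 25 × 30 = 375.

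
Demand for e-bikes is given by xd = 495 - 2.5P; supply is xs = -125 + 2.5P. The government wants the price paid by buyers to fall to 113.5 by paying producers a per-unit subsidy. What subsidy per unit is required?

Required subsidy s = 21 per unit

At a buyer price of 113.5, quantity demanded is 495 − 2.5·113.5 = 211.25.
Sellers supply 211.25 only when they receive Ps with -125 + 2.5·Ps = 211.25, i.e. Ps = 134.5.
s = Ps − Pb = 134.5 − 113.5 = 21.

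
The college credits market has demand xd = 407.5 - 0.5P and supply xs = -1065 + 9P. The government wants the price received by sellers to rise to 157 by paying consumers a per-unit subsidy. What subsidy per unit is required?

At a seller price of 157, quantity supplied is -1065 + 9·157 = 348.
Buyers absorb 348 only when they pay Pb with 407.5 − 0.5·Pb = 348, i.e. Pb = 119.
s = Ps − Pb = 157 − 119 = 38.

Required subsidy s = 38 per unit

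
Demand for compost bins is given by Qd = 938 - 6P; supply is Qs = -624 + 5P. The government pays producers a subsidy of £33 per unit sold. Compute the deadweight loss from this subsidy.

Pre-subsidy: 938 - 6P = -624 + 5P gives P* = 142, Q* = 86.
With the subsidy, sellers receive Ps = Pb + 33 for each unit, where Pb is the price buyers pay.
Supply in terms of Pb becomes Qs = -624 + 5(Pb + 33) = -459 + 5Pb. Setting this equal to demand: 938 - 6Pb = -459 + 5Pb, so Pb = 127.
Sellers receive Ps = 127 + 33 = 160; Q' = 938 − 6·127 = 176.
The subsidy expands output by 176 − 86 = 90 past the efficient level; on those units the gap between marginal cost and willingness to pay runs from 0 up to 33.
DWL = ½ × 33 × 90 = 1485.

Deadweight loss = £1485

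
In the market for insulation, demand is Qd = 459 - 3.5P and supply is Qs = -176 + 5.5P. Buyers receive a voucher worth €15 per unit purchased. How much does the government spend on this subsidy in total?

Government cost = 43945/12

Pre-subsidy: 459 - 3.5P = -176 + 5.5P gives P* = 635/9, Q* = 3817/18.
With the rebate, buyers effectively pay Pb = Ps − 15, where Ps is the price sellers receive.
Demand in terms of Ps becomes Qd = 459 − 3.5(Ps − 15) = 511.5 - 3.5Ps. Setting this equal to supply: 511.5 - 3.5Ps = -176 + 5.5Ps, so Ps = 1375/18.
Buyers pay Pb = 1375/18 − 15 = 1105/18; Q' = -176 + 5.5·(1375/18) = 8789/36.
Government outlay = subsidy × quantity = 15 × 8789/36 = 43945/12.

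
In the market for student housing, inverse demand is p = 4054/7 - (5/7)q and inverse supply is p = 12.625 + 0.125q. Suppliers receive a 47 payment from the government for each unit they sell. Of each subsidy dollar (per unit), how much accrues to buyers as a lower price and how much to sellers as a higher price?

Buyers gain 40 per unit; sellers gain 7 per unit

Pre-subsidy: 4054/7 - (5/7)q = 12.625 + 0.125q gives q* = 675 and p* = 97.
With the subsidy, sellers receive ps = pb + 47 for each unit, where pb is the price buyers pay.
On the curves, pb = 4054/7 - (5/7)q and ps = 12.625 + 0.125q; the wedge ps − pb = 47 gives 12.625 + 0.125q − (4054/7 - (5/7)q) = 47, so q' = 731.
Then pb = 4054/7 − (5/7)·731 = 57 and ps = 12.625 + 0.125·731 = 104.
Buyers' price falls by p* − pb = 97 − 57 = 40; sellers' price rises by ps − p* = 104 − 97 = 7.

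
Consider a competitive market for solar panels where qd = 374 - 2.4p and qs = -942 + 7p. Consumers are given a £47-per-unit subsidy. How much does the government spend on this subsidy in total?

Pre-subsidy: 374 - 2.4p = -942 + 7p gives p* = 140, q* = 38.
With the rebate, buyers effectively pay pb = ps − 47, where ps is the price sellers receive.
Demand in terms of ps becomes qd = 374 − 2.4(ps − 47) = 486.8 - 2.4ps. Setting this equal to supply: 486.8 - 2.4ps = -942 + 7ps, so ps = 152.
Buyers pay pb = 152 − 47 = 105; q' = -942 + 7·152 = 122.
Government outlay = subsidy × quantity = 47 × 122 = 5734.

Government cost = £5734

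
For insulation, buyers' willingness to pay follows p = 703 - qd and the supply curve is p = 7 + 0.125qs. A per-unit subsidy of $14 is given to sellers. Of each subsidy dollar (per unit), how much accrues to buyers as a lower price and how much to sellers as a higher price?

Pre-subsidy: 703 - q = 7 + 0.125q gives q* = 1856/3 and p* = 253/3.
With the subsidy, sellers receive ps = pb + 14 for each unit, where pb is the price buyers pay.
On the curves, pb = 703 - q and ps = 7 + 0.125q; the wedge ps − pb = 14 gives 7 + 0.125q − (703 - q) = 14, so q' = 5680/9.
Then pb = 703 − 1·(5680/9) = 647/9 and ps = 7 + 0.125·(5680/9) = 773/9.
Buyers' price falls by p* − pb = 253/3 − 647/9 = 112/9; sellers' price rises by ps − p* = 773/9 − 253/3 = 14/9.

Buyers gain 112/9 per unit; sellers gain 14/9 per unit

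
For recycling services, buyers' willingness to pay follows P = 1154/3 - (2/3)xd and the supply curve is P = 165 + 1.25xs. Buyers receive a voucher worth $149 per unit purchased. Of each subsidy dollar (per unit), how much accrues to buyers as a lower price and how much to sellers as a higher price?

Buyers gain 1192/23 per unit; sellers gain 2235/23 per unit

Pre-subsidy: 1154/3 - (2/3)x = 165 + 1.25x gives x* = 2636/23 and P* = 7090/23.
With the rebate, buyers effectively pay Pb = Ps − 149, where Ps is the price sellers receive.
On the curves, Pb = 1154/3 - (2/3)x and Ps = 165 + 1.25x; the wedge Ps − Pb = 149 gives 165 + 1.25x − (1154/3 - (2/3)x) = 149, so x' = 4424/23.
Then Pb = 1154/3 − (2/3)·(4424/23) = 5898/23 and Ps = 165 + 1.25·(4424/23) = 9325/23.
Buyers' price falls by P* − Pb = 7090/23 − 5898/23 = 1192/23; sellers' price rises by Ps − P* = 9325/23 − 7090/23 = 2235/23.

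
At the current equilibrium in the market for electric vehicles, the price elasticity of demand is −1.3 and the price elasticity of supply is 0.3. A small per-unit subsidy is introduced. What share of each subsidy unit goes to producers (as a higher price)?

Producer share = 0.8125

For a small subsidy around the equilibrium, the benefit split depends on the relative slopes, which at a point are proportional to the elasticities.
Buyer share = εs/(εs + |εd|) = 0.3/(0.3 + 1.3) = 0.1875; seller share = |εd|/(εs + |εd|) = 0.8125.
So producers capture 0.8125 of the subsidy.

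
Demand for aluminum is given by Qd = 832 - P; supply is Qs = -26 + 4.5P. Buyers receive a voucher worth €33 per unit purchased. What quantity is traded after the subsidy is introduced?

Q' = 703

Pre-subsidy: 832 - P = -26 + 4.5P gives P* = 156, Q* = 676.
With the rebate, buyers effectively pay Pb = Ps − 33, where Ps is the price sellers receive.
Demand in terms of Ps becomes Qd = 832 − 1(Ps − 33) = 865 - Ps. Setting this equal to supply: 865 - Ps = -26 + 4.5Ps, so Ps = 162.
Buyers pay Pb = 162 − 33 = 129; Q' = -26 + 4.5·162 = 703.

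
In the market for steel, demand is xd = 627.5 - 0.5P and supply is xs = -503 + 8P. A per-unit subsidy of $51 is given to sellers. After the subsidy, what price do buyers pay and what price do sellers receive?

Buyers pay $85; sellers receive $136

Pre-subsidy: 627.5 - 0.5P = -503 + 8P gives P* = 133, x* = 561.
With the subsidy, sellers receive Ps = Pb + 51 for each unit, where Pb is the price buyers pay.
Supply in terms of Pb becomes xs = -503 + 8(Pb + 51) = -95 + 8Pb. Setting this equal to demand: 627.5 - 0.5Pb = -95 + 8Pb, so Pb = 85.
Sellers receive Ps = 85 + 51 = 136; x' = 627.5 − 0.5·85 = 585.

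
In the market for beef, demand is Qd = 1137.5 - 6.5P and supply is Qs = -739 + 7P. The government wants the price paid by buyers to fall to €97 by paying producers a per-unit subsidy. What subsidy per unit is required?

At a buyer price of 97, quantity demanded is 1137.5 − 6.5·97 = 507.
Sellers supply 507 only when they receive Ps with -739 + 7·Ps = 507, i.e. Ps = 178.
s = Ps − Pb = 178 − 97 = 81.

Required subsidy s = €81 per unit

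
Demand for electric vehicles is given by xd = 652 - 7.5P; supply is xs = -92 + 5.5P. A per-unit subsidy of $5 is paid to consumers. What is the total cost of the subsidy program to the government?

Government cost = 62045/52

Pre-subsidy: 652 - 7.5P = -92 + 5.5P gives P* = 744/13, x* = 2896/13.
With the rebate, buyers effectively pay Pb = Ps − 5, where Ps is the price sellers receive.
Demand in terms of Ps becomes xd = 652 − 7.5(Ps − 5) = 689.5 - 7.5Ps. Setting this equal to supply: 689.5 - 7.5Ps = -92 + 5.5Ps, so Ps = 1563/26.
Buyers pay Pb = 1563/26 − 5 = 1433/26; x' = -92 + 5.5·(1563/26) = 12409/52.
Government outlay = subsidy × quantity = 5 × 12409/52 = 62045/52.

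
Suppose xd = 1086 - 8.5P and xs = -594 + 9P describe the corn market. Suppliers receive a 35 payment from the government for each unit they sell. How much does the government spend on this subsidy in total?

Government cost = 14805

Pre-subsidy: 1086 - 8.5P = -594 + 9P gives P* = 96, x* = 270.
With the subsidy, sellers receive Ps = Pb + 35 for each unit, where Pb is the price buyers pay.
Supply in terms of Pb becomes xs = -594 + 9(Pb + 35) = -279 + 9Pb. Setting this equal to demand: 1086 - 8.5Pb = -279 + 9Pb, so Pb = 78.
Sellers receive Ps = 78 + 35 = 113; x' = 1086 − 8.5·78 = 423.
Government outlay = subsidy × quantity = 35 × 423 = 14805.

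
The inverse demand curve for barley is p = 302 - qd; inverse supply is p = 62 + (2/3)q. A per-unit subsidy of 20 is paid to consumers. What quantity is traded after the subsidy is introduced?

Pre-subsidy: 302 - q = 62 + (2/3)q gives q* = 144 and p* = 158.
With the rebate, buyers effectively pay pb = ps − 20, where ps is the price sellers receive.
On the curves, pb = 302 - q and ps = 62 + (2/3)q; the wedge ps − pb = 20 gives 62 + (2/3)q − (302 - q) = 20, so q' = 156.
Then pb = 302 − 1·156 = 146 and ps = 62 + (2/3)·156 = 166.

q' = 156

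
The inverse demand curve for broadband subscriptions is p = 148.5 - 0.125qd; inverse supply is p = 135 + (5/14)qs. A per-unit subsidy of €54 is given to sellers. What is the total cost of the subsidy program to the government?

Government cost = €7560

Pre-subsidy: 148.5 - 0.125q = 135 + (5/14)q gives q* = 28 and p* = 145.
With the subsidy, sellers receive ps = pb + 54 for each unit, where pb is the price buyers pay.
On the curves, pb = 148.5 - 0.125q and ps = 135 + (5/14)q; the wedge ps − pb = 54 gives 135 + (5/14)q − (148.5 - 0.125q) = 54, so q' = 140.
Then pb = 148.5 − 0.125·140 = 131 and ps = 135 + (5/14)·140 = 185.
Government outlay = subsidy × quantity = 54 × 140 = 7560.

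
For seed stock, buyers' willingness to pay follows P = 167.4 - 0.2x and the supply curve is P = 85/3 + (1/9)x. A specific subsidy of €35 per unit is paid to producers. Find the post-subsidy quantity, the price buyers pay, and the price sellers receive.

Pre-subsidy: 167.4 - 0.2x = 85/3 + (1/9)x gives x* = 447 and P* = 78.
With the subsidy, sellers receive Ps = Pb + 35 for each unit, where Pb is the price buyers pay.
On the curves, Pb = 167.4 - 0.2x and Ps = 85/3 + (1/9)x; the wedge Ps − Pb = 35 gives 85/3 + (1/9)x − (167.4 - 0.2x) = 35, so x' = 559.5.
Then Pb = 167.4 − 0.2·559.5 = 55.5 and Ps = 85/3 + (1/9)·559.5 = 90.5.

x' = 559.5; buyers pay €55.5; sellers receive €90.5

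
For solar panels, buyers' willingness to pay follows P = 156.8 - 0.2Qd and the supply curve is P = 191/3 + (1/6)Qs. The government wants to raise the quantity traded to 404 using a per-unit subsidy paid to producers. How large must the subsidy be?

At Q = 404, from the demand curve buyers pay Pb = 156.8 − 0.2·404 = 76; from the supply curve sellers need Ps = 191/3 + (1/6)·404 = 131.
The subsidy must fill the gap: s = Ps − Pb = 131 − 76 = 55.

Required subsidy s = 55 per unit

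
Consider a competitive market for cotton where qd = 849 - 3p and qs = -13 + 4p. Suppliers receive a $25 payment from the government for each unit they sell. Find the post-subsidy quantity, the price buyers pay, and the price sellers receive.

q' = 3657/7; buyers pay 762/7; sellers receive 937/7

Pre-subsidy: 849 - 3p = -13 + 4p gives p* = 862/7, q* = 3357/7.
With the subsidy, sellers receive ps = pb + 25 for each unit, where pb is the price buyers pay.
Supply in terms of pb becomes qs = -13 + 4(pb + 25) = 87 + 4pb. Setting this equal to demand: 849 - 3pb = 87 + 4pb, so pb = 762/7.
Sellers receive ps = 762/7 + 25 = 937/7; q' = 849 − 3·(762/7) = 3657/7.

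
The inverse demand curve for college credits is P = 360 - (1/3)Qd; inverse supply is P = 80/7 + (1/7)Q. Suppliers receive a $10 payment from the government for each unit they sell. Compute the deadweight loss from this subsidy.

Pre-subsidy: 360 - (1/3)Q = 80/7 + (1/7)Q gives Q* = 732 and P* = 116.
With the subsidy, sellers receive Ps = Pb + 10 for each unit, where Pb is the price buyers pay.
On the curves, Pb = 360 - (1/3)Q and Ps = 80/7 + (1/7)Q; the wedge Ps − Pb = 10 gives 80/7 + (1/7)Q − (360 - (1/3)Q) = 10, so Q' = 753.
Then Pb = 360 − (1/3)·753 = 109 and Ps = 80/7 + (1/7)·753 = 119.
The subsidy expands output by 753 − 732 = 21 past the efficient level; on those units the gap between marginal cost and willingness to pay runs from 0 up to 10.
DWL = ½ × 10 × 21 = 105.

Deadweight loss = $105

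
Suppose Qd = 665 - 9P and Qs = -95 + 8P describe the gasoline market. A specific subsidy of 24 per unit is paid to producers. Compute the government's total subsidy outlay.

Government cost = 148632/17

Pre-subsidy: 665 - 9P = -95 + 8P gives P* = 760/17, Q* = 4465/17.
With the subsidy, sellers receive Ps = Pb + 24 for each unit, where Pb is the price buyers pay.
Supply in terms of Pb becomes Qs = -95 + 8(Pb + 24) = 97 + 8Pb. Setting this equal to demand: 665 - 9Pb = 97 + 8Pb, so Pb = 568/17.
Sellers receive Ps = 568/17 + 24 = 976/17; Q' = 665 − 9·(568/17) = 6193/17.
Government outlay = subsidy × quantity = 24 × 6193/17 = 148632/17.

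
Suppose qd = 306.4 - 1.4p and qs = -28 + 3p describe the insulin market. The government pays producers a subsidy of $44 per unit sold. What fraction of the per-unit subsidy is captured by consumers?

Consumer share = 15/22

Pre-subsidy: 306.4 - 1.4p = -28 + 3p gives p* = 76, q* = 200.
With the subsidy, sellers receive ps = pb + 44 for each unit, where pb is the price buyers pay.
Supply in terms of pb becomes qs = -28 + 3(pb + 44) = 104 + 3pb. Setting this equal to demand: 306.4 - 1.4pb = 104 + 3pb, so pb = 46.
Sellers receive ps = 46 + 44 = 90; q' = 306.4 − 1.4·46 = 242.
Buyers' price falls by p* − pb = 76 − 46 = 30; sellers' price rises by ps − p* = 90 − 76 = 14.
So consumers capture 30/44 = 15/22 of each unit of subsidy.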